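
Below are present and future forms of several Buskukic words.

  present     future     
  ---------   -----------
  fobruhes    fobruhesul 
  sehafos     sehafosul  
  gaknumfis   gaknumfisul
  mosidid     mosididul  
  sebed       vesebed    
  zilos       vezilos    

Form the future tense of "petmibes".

mosidid and sebed both end in -d yet inflect differently (mosididul, vesebed), so the final letter is not what conditions the rule; the number of vowels is.
"petmibes" has 3 vowels. The stems with 3 vowels (fobruhes → fobruhesul, sehafos → sehafosul, gaknumfis → gaknumfisul) add -ul.
The other pattern: stems with 2 vowels add the prefix ve-.
So petmibes → petmibesul.

petmibesul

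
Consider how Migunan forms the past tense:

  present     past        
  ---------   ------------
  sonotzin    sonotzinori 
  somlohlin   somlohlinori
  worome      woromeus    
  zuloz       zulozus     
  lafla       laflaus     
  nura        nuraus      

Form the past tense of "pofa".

sonotzin and worome both have 3 vowels yet inflect differently (sonotzinori, woromeus), so the number of vowels is not what conditions the rule; the final letter is.
"pofa" ends in -a. The stems ending in -a (lafla → laflaus, nura → nuraus) add -us.
So pofa → pofaus.

pofaus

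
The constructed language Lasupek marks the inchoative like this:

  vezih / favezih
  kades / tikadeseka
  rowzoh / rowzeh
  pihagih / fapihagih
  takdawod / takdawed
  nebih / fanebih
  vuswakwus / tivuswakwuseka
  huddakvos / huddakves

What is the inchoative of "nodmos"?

"nodmos" has last vowel 'o'. The stems whose last vowel is 'o' (takdawod → takdawed, rowzoh → rowzeh, huddakvos → huddakves) change the last vowel to 'e'.
The other patterns: stems whose last vowel is 'i' add the prefix fa-; stems whose last vowel is 'e' or 'u' add ti- … -eka around the stem.
So nodmos → nodmes.

nodmes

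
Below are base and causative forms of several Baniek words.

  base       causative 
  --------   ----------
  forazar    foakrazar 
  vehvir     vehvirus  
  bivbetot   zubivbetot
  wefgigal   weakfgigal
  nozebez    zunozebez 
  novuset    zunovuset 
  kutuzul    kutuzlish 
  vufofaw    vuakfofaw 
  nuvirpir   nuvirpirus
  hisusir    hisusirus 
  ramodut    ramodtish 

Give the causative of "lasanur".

lasanrish

"lasanur" has last vowel 'u'. The stems whose last vowel is 'u' (ramodut → ramodtish, kutuzul → kutuzlish) delete the last vowel and add -ish.
So lasanur → lasanrish.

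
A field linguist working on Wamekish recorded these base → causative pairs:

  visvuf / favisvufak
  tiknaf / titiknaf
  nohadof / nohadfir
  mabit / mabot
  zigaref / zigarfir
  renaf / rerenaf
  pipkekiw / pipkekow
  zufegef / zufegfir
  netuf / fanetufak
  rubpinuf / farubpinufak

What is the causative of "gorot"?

tiknaf and rubpinuf both end in -f yet inflect differently (titiknaf, farubpinufak), so the final letter is not what conditions the rule; the last vowel is.
"gorot" has last vowel 'o'. The one such stem in the data (nohadof → nohadfir) deletes the last vowel and adds -ir (as do zigaref, zufegef), so the same rule applies.
The other patterns: stems whose last vowel is 'a' repeat the first consonant+vowel as a prefix; stems whose last vowel is 'u' add fa- … -ak around the stem; stems whose last vowel is 'i' change the last vowel to 'o'.
So gorot → gortir.

gortir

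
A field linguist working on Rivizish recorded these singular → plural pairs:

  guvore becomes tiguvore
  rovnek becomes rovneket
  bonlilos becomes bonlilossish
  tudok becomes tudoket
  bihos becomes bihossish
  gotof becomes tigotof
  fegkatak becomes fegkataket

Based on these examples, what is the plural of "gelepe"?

"gelepe" ends in -e. The one such stem in the data (guvore → tiguvore) adds the prefix ti-, so the same rule applies.
So gelepe → tigelepe.

tigelepe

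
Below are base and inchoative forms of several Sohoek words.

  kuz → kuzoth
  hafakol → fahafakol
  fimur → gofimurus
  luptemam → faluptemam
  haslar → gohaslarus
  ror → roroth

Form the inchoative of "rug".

rugoth

"rug" has 1 vowel. The stems with 1 vowel (kuz → kuzoth, ror → roroth) add -oth.
The other patterns: stems with 2 vowels add go- … -us around the stem; stems with 3 vowels add the prefix fa-.
So rug → rugoth.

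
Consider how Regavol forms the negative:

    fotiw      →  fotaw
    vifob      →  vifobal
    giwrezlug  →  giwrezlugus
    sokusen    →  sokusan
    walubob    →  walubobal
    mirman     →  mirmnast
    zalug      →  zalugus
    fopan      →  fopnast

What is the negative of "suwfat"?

"suwfat" has last vowel 'a'. The stems whose last vowel is 'a' (mirman → mirmnast, fopan → fopnast) delete the last vowel and add -ast.
So suwfat → suwftast.

suwftast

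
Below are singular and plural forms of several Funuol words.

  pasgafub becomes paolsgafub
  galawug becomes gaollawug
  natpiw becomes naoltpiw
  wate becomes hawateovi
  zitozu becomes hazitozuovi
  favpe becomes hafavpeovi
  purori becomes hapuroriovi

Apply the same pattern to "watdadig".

"watdadig" ends in a consonant. The stems ending in a consonant (pasgafub → paolsgafub, galawug → gaollawug, natpiw → naoltpiw) insert -ol- after the first vowel.
The other pattern: stems ending in a vowel add ha- … -ovi around the stem.
So watdadig → waoltdadig.

waoltdadig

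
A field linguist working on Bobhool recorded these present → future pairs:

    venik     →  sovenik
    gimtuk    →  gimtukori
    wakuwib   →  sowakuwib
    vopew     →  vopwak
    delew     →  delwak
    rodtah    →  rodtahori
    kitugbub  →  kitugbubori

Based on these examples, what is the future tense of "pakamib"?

"pakamib" has last vowel 'i'. The stems whose last vowel is 'i' (venik → sovenik, wakuwib → sowakuwib) add the prefix so-.
So pakamib → sopakamib.

sopakamib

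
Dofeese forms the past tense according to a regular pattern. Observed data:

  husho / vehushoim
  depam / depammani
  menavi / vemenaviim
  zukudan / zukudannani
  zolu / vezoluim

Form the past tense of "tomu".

"tomu" ends in a vowel. The stems ending in a vowel (husho → vehushoim, menavi → vemenaviim, zolu → vezoluim) add ve- … -im around the stem.
So tomu → vetomuim.

vetomuim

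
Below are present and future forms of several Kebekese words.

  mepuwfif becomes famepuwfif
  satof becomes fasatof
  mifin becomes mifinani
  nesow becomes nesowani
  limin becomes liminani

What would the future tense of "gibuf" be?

nesow and satof both have last vowel 'o' yet inflect differently (nesowani, fasatof), so the last vowel is not what conditions the rule; the final letter is.
"gibuf" ends in -f. The stems ending in -f (satof → fasatof, mepuwfif → famepuwfif) add the prefix fa-.
So gibuf → fagibuf.

fagibuf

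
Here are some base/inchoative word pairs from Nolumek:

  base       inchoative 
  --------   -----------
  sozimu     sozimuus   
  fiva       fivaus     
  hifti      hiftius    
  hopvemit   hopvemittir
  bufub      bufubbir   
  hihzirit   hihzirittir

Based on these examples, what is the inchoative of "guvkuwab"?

"guvkuwab" ends in a consonant. The stems ending in a consonant (hopvemit → hopvemittir, bufub → bufubbir, hihzirit → hihzirittir) double the final consonant and add -ir.
The other pattern: stems ending in a vowel add -us.
So guvkuwab → guvkuwabbir.

guvkuwabbir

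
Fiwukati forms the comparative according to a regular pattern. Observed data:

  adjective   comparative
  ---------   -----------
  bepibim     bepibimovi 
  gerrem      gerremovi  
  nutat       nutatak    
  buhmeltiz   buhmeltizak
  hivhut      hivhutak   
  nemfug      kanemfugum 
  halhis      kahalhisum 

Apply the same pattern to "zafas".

"zafas" ends in -s. The one such stem in the data (halhis → kahalhisum) adds ka- … -um around the stem, so the same rule applies.
So zafas → kazafasum.

kazafasum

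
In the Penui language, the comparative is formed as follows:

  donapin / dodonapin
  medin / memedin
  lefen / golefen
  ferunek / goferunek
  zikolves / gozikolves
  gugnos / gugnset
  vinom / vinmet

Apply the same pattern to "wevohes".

gowevohes

donapin and lefen both end in -n yet inflect differently (dodonapin, golefen), so the final letter is not what conditions the rule; the last vowel is.
"wevohes" has last vowel 'e'. The stems whose last vowel is 'e' (lefen → golefen, ferunek → goferunek, zikolves → gozikolves) add the prefix go-.
So wevohes → gowevohes.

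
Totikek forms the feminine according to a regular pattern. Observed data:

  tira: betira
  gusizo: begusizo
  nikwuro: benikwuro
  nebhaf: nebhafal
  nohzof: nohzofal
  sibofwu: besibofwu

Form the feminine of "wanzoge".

nebhaf and tira both have last vowel 'a' yet inflect differently (nebhafal, betira), so the last vowel is not what conditions the rule; whether the stem ends in a vowel or a consonant is.
"wanzoge" ends in a vowel. The stems ending in a vowel (sibofwu → besibofwu, tira → betira, gusizo → begusizo) add the prefix be-.
The other pattern: stems ending in a consonant add -al.
So wanzoge → bewanzoge.

bewanzoge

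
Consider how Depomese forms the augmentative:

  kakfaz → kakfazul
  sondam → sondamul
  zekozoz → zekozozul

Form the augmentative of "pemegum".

Every pair shown (kakfaz → kakfazul, sondam → sondamul, zekozoz → zekozozul) follows the same rule: add -ul.
So pemegum → pemegumul.

pemegumul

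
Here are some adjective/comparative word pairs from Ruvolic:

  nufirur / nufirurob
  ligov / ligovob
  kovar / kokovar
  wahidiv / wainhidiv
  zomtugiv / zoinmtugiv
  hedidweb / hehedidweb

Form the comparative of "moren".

"moren" has last vowel 'e'. The one such stem in the data (hedidweb → hehedidweb) repeats the first consonant+vowel as a prefix (as does kovar), so the same rule applies.
So moren → momoren.

momoren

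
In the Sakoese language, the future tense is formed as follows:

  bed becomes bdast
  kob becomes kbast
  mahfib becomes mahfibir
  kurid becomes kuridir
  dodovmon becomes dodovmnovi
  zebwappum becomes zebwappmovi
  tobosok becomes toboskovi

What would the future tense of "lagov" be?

"lagov" has 2 vowels. The stems with 2 vowels (mahfib → mahfibir, kurid → kuridir) add -ir.
So lagov → lagovir.

lagovir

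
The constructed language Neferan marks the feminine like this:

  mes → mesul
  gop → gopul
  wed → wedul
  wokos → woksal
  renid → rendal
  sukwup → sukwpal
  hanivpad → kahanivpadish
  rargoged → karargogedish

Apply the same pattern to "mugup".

mes and wokos both end in -s yet inflect differently (mesul, woksal), so the final letter is not what conditions the rule; the number of vowels is.
"mugup" has 2 vowels. The stems with 2 vowels (wokos → woksal, renid → rendal, sukwup → sukwpal) delete the last vowel and add -al.
The other patterns: stems with 1 vowel add -ul; stems with 3 vowels add ka- … -ish around the stem.
So mugup → mugpal.

mugpal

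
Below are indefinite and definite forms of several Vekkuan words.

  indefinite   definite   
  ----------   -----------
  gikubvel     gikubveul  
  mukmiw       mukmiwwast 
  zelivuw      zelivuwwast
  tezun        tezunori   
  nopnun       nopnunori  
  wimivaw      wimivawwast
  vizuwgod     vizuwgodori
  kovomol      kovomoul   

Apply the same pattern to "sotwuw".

zelivuw and nopnun both have last vowel 'u' yet inflect differently (zelivuwwast, nopnunori), so the last vowel is not what conditions the rule; the final letter is.
"sotwuw" ends in -w. The stems ending in -w (mukmiw → mukmiwwast, zelivuw → zelivuwwast, wimivaw → wimivawwast) double the final consonant and add -ast.
The other patterns: stems ending in -l drop the final letter and add -ul; stems ending in -d or -n add -ori.
So sotwuw → sotwuwwast.

sotwuwwast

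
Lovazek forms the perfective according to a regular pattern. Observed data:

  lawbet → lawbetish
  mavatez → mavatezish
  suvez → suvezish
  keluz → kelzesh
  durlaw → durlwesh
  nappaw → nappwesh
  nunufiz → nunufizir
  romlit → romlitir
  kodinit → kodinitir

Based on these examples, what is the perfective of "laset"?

mavatez and keluz both end in -z yet inflect differently (mavatezish, kelzesh), so the final letter is not what conditions the rule; the last vowel is.
"laset" has last vowel 'e'. The stems whose last vowel is 'e' (lawbet → lawbetish, mavatez → mavatezish, suvez → suvezish) add -ish.
So laset → lasetish.

lasetish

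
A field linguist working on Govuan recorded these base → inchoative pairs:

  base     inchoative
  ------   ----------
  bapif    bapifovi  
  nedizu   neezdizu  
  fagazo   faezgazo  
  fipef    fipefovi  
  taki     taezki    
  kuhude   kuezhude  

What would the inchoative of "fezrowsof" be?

fipef and kuhude both have last vowel 'e' yet inflect differently (fipefovi, kuezhude), so the last vowel is not what conditions the rule; whether the stem ends in a vowel or a consonant is.
"fezrowsof" ends in a consonant. The stems ending in a consonant (fipef → fipefovi, bapif → bapifovi) add -ovi.
The other pattern: stems ending in a vowel insert -ez- after the first vowel.
So fezrowsof → fezrowsofovi.

fezrowsofovi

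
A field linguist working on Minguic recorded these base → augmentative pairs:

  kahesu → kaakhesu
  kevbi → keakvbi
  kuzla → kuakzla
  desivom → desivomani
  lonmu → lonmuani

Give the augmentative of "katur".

kahesu and lonmu both end in -u yet inflect differently (kaakhesu, lonmuani), so the final letter is not what conditions the rule; the first letter is.
"katur" begins with k-. The stems beginning with k- (kahesu → kaakhesu, kevbi → keakvbi, kuzla → kuakzla) insert -ak- after the first vowel.
So katur → kaaktur.

kaaktur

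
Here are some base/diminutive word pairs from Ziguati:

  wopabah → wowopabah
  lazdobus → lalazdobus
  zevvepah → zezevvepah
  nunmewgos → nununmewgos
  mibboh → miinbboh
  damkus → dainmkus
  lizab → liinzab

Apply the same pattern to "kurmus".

wopabah and mibboh both end in -h yet inflect differently (wowopabah, miinbboh), so the final letter is not what conditions the rule; the number of vowels is.
"kurmus" has 2 vowels. The stems with 2 vowels (mibboh → miinbboh, damkus → dainmkus, lizab → liinzab) insert -in- after the first vowel.
So kurmus → kuinrmus.

kuinrmus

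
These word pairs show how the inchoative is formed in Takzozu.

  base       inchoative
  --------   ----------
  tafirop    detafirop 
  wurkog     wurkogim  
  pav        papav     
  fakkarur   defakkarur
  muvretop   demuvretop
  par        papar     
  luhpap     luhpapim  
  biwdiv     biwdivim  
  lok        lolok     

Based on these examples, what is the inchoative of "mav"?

pav and biwdiv both end in -v yet inflect differently (papav, biwdivim), so the final letter is not what conditions the rule; the number of vowels is.
"mav" has 1 vowel. The stems with 1 vowel (lok → lolok, pav → papav, par → papar) repeat the first consonant+vowel as a prefix.
So mav → mamav.

mamav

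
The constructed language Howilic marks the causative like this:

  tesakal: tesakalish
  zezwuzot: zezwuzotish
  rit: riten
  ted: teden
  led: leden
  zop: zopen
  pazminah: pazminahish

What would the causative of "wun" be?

wunen

rit and zezwuzot both end in -t yet inflect differently (riten, zezwuzotish), so the final letter is not what conditions the rule; the number of vowels is.
"wun" has 1 vowel. The stems with 1 vowel (zop → zopen, ted → teden, led → leden) add -en.
So wun → wunen.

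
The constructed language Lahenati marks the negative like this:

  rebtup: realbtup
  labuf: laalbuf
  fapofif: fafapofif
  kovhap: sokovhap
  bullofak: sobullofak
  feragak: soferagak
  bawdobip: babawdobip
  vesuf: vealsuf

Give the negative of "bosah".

sobosah

"bosah" has last vowel 'a'. The stems whose last vowel is 'a' (feragak → soferagak, kovhap → sokovhap, bullofak → sobullofak) add the prefix so-.
So bosah → sobosah.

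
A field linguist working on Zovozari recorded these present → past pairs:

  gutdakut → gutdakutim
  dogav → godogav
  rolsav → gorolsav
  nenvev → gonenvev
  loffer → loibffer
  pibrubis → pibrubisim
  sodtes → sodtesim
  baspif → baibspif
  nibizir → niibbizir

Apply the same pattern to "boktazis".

boktazisim

nenvev and sodtes both have last vowel 'e' yet inflect differently (gonenvev, sodtesim), so the last vowel is not what conditions the rule; the final letter is.
"boktazis" ends in -s. The stems ending in -s (pibrubis → pibrubisim, sodtes → sodtesim) add -im.
The other patterns: stems ending in -v add the prefix go-; stems ending in -f or -r insert -ib- after the first vowel.
So boktazis → boktazisim.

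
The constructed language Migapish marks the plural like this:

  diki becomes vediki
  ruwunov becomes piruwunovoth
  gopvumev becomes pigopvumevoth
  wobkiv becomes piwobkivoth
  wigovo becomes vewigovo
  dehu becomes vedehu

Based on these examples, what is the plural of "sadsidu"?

wobkiv and diki both have last vowel 'i' yet inflect differently (piwobkivoth, vediki), so the last vowel is not what conditions the rule; whether the stem ends in a vowel or a consonant is.
"sadsidu" ends in a vowel. The stems ending in a vowel (dehu → vedehu, diki → vediki, wigovo → vewigovo) add the prefix ve-.
The other pattern: stems ending in a consonant add pi- … -oth around the stem.
So sadsidu → vesadsidu.

vesadsidu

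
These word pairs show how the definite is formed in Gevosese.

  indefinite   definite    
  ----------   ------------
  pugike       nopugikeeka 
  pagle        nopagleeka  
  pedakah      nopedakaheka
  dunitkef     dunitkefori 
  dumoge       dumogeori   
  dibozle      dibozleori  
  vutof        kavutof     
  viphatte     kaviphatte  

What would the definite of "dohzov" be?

pugike and dumoge both end in -e yet inflect differently (nopugikeeka, dumogeori), so the final letter is not what conditions the rule; the first letter is.
"dohzov" begins with d-. The stems beginning with d- (dunitkef → dunitkefori, dumoge → dumogeori, dibozle → dibozleori) add -ori.
The other patterns: stems beginning with p- add no- … -eka around the stem; stems beginning with v- add the prefix ka-.
So dohzov → dohzovori.

dohzovori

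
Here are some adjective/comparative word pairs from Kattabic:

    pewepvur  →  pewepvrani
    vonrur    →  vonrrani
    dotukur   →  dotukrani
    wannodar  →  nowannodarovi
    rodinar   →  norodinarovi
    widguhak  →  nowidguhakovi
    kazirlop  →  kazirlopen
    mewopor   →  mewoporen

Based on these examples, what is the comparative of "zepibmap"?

pewepvur and wannodar both end in -r yet inflect differently (pewepvrani, nowannodarovi), so the final letter is not what conditions the rule; the last vowel is.
"zepibmap" has last vowel 'a'. The stems whose last vowel is 'a' (wannodar → nowannodarovi, rodinar → norodinarovi, widguhak → nowidguhakovi) add no- … -ovi around the stem.
So zepibmap → nozepibmapovi.

nozepibmapovi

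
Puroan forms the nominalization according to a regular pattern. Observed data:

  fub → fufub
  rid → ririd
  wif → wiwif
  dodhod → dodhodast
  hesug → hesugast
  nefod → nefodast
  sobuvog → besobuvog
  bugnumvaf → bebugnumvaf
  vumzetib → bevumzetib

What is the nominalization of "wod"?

rid and dodhod both end in -d yet inflect differently (ririd, dodhodast), so the final letter is not what conditions the rule; the number of vowels is.
"wod" has 1 vowel. The stems with 1 vowel (fub → fufub, rid → ririd, wif → wiwif) repeat the first consonant+vowel as a prefix.
The other patterns: stems with 2 vowels add -ast; stems with 3 vowels add the prefix be-.
So wod → wowod.

wowod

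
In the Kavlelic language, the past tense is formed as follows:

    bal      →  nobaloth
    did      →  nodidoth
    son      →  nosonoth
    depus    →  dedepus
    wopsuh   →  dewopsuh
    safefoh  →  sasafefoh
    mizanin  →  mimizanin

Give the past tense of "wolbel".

wopsuh and safefoh both end in -h yet inflect differently (dewopsuh, sasafefoh), so the final letter is not what conditions the rule; the number of vowels is.
"wolbel" has 2 vowels. The stems with 2 vowels (depus → dedepus, wopsuh → dewopsuh) add the prefix de-.
The other patterns: stems with 1 vowel add no- … -oth around the stem; stems with 3 vowels repeat the first consonant+vowel as a prefix.
So wolbel → dewolbel.

dewolbel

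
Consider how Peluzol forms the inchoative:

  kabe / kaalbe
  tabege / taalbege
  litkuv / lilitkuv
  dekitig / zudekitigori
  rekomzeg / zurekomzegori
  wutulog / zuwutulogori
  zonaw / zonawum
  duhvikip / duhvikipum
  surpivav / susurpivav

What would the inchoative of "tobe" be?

"tobe" ends in -e. The stems ending in -e (kabe → kaalbe, tabege → taalbege) insert -al- after the first vowel.
The other patterns: stems ending in -v repeat the first consonant+vowel as a prefix; stems ending in -g add zu- … -ori around the stem; stems ending in -p or -w add -um.
So tobe → toalbe.

toalbe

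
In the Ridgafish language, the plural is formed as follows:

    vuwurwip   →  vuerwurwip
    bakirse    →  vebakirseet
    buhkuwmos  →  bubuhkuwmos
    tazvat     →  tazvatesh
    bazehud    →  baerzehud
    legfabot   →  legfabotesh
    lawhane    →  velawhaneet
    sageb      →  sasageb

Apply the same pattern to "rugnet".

rugnetesh

legfabot and buhkuwmos both have last vowel 'o' yet inflect differently (legfabotesh, bubuhkuwmos), so the last vowel is not what conditions the rule; the final letter is.
"rugnet" ends in -t. The stems ending in -t (tazvat → tazvatesh, legfabot → legfabotesh) add -esh.
So rugnet → rugnetesh.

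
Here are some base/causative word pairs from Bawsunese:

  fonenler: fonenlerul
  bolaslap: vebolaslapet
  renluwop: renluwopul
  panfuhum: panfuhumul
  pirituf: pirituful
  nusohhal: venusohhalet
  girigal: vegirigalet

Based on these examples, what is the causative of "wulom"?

bolaslap and renluwop both end in -p yet inflect differently (vebolaslapet, renluwopul), so the final letter is not what conditions the rule; the last vowel is.
"wulom" has last vowel 'o'. The one such stem in the data (renluwop → renluwopul) adds -ul, so the same rule applies.
The other pattern: stems whose last vowel is 'a' add ve- … -et around the stem.
So wulom → wulomul.

wulomul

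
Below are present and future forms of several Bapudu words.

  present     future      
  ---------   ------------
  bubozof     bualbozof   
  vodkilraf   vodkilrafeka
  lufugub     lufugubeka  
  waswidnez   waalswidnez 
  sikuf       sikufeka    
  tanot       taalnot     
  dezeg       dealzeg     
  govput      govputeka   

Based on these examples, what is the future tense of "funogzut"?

funogzuteka

"funogzut" has last vowel 'u'. The stems whose last vowel is 'u' (govput → govputeka, sikuf → sikufeka, lufugub → lufugubeka) add -eka.
So funogzut → funogzuteka.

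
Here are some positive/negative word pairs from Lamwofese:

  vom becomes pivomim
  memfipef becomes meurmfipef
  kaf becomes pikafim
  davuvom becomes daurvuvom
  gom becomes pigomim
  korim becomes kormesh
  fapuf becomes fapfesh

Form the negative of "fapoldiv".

faurpoldiv

"fapoldiv" has 3 vowels. The stems with 3 vowels (davuvom → daurvuvom, memfipef → meurmfipef) insert -ur- after the first vowel.
So fapoldiv → faurpoldiv.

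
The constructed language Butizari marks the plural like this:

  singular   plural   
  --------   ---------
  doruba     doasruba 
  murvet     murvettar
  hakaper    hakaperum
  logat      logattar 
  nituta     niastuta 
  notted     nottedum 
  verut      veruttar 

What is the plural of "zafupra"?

zaasfupra

logat and doruba both have last vowel 'a' yet inflect differently (logattar, doasruba), so the last vowel is not what conditions the rule; the final letter is.
"zafupra" ends in -a. The stems ending in -a (doruba → doasruba, nituta → niastuta) insert -as- after the first vowel.
So zafupra → zaasfupra.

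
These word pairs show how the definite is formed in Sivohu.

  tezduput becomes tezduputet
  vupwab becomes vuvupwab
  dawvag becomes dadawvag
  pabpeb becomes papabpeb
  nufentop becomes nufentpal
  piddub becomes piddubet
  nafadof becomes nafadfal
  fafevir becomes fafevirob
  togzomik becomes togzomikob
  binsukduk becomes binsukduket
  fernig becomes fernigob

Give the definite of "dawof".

fernig and dawvag both end in -g yet inflect differently (fernigob, dadawvag), so the final letter is not what conditions the rule; the last vowel is.
"dawof" has last vowel 'o'. The stems whose last vowel is 'o' (nufentop → nufentpal, nafadof → nafadfal) delete the last vowel and add -al.
So dawof → dawfal.

dawfal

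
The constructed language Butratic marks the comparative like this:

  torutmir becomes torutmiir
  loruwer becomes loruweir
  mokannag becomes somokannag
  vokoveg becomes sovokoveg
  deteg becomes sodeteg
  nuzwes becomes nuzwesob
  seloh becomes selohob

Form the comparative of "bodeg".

sobodeg

loruwer and vokoveg both have last vowel 'e' yet inflect differently (loruweir, sovokoveg), so the last vowel is not what conditions the rule; the final letter is.
"bodeg" ends in -g. The stems ending in -g (mokannag → somokannag, vokoveg → sovokoveg, deteg → sodeteg) add the prefix so-.
The other patterns: stems ending in -r drop the final letter and add -ir; stems ending in -h or -s add -ob.
So bodeg → sobodeg.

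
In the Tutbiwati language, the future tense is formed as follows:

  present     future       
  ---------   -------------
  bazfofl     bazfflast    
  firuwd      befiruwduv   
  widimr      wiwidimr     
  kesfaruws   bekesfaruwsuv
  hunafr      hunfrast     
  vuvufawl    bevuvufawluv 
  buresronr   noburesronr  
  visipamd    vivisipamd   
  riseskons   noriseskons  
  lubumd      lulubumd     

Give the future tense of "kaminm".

"kaminm" has second-to-last letter 'n'. The stems whose second-to-last letter is 'n' (buresronr → noburesronr, riseskons → noriseskons) add the prefix no-.
So kaminm → nokaminm.

nokaminm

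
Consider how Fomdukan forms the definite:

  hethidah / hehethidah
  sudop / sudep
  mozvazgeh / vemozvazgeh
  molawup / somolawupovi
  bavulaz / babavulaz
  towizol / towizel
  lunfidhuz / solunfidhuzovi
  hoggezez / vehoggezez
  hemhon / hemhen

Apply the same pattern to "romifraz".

roromifraz

molawup and sudop both end in -p yet inflect differently (somolawupovi, sudep), so the final letter is not what conditions the rule; the last vowel is.
"romifraz" has last vowel 'a'. The stems whose last vowel is 'a' (hethidah → hehethidah, bavulaz → babavulaz) repeat the first consonant+vowel as a prefix.
So romifraz → roromifraz.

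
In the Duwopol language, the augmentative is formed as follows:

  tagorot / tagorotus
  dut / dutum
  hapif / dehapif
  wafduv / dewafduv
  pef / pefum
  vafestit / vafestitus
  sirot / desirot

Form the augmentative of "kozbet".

dekozbet

"kozbet" has 2 vowels. The stems with 2 vowels (hapif → dehapif, wafduv → dewafduv, sirot → desirot) add the prefix de-.
So kozbet → dekozbet.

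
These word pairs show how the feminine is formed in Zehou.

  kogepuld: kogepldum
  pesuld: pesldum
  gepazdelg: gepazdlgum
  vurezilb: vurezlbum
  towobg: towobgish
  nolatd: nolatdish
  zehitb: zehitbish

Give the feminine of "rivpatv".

gepazdelg and towobg both end in -g yet inflect differently (gepazdlgum, towobgish), so the final letter is not what conditions the rule; the second-to-last letter is.
"rivpatv" has second-to-last letter 't'. The stems whose second-to-last letter is 't' (nolatd → nolatdish, zehitb → zehitbish) add -ish.
So rivpatv → rivpatvish.

rivpatvish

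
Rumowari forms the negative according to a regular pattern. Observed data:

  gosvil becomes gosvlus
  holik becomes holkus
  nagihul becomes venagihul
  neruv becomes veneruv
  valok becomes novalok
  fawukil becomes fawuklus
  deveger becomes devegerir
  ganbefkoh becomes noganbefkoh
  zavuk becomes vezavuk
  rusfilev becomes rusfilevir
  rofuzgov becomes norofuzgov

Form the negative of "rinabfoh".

norinabfoh

zavuk and valok both end in -k yet inflect differently (vezavuk, novalok), so the final letter is not what conditions the rule; the last vowel is.
"rinabfoh" has last vowel 'o'. The stems whose last vowel is 'o' (ganbefkoh → noganbefkoh, valok → novalok, rofuzgov → norofuzgov) add the prefix no-.
The other patterns: stems whose last vowel is 'u' add the prefix ve-; stems whose last vowel is 'i' delete the last vowel and add -us; stems whose last vowel is 'e' add -ir.
So rinabfoh → norinabfoh.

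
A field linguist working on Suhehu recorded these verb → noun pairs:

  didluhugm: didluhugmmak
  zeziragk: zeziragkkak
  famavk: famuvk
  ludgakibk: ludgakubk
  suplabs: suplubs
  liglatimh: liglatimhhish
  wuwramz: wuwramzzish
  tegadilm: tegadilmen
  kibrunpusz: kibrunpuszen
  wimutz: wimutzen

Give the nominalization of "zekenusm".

zeziragk and famavk both end in -k yet inflect differently (zeziragkkak, famuvk), so the final letter is not what conditions the rule; the second-to-last letter is.
"zekenusm" has second-to-last letter 's'. The one such stem in the data (kibrunpusz → kibrunpuszen) adds -en, so the same rule applies.
So zekenusm → zekenusmen.

zekenusmen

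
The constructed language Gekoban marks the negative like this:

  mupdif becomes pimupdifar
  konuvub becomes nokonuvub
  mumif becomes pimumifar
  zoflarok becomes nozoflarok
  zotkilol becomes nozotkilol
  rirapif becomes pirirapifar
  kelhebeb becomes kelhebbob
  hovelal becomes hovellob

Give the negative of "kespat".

konuvub and kelhebeb both end in -b yet inflect differently (nokonuvub, kelhebbob), so the final letter is not what conditions the rule; the last vowel is.
"kespat" has last vowel 'a'. The one such stem in the data (hovelal → hovellob) deletes the last vowel and adds -ob (as does kelhebeb), so the same rule applies.
The other patterns: stems whose last vowel is 'o' or 'u' add the prefix no-; stems whose last vowel is 'i' add pi- … -ar around the stem.
So kespat → kesptob.

kesptob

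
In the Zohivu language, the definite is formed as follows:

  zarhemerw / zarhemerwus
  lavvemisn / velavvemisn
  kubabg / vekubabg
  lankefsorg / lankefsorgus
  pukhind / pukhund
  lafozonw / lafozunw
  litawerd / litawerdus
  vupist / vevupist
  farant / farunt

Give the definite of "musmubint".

musmubunt

"musmubint" has second-to-last letter 'n'. The stems whose second-to-last letter is 'n' (lafozonw → lafozunw, pukhind → pukhund, farant → farunt) change the last vowel to 'u'.
The other patterns: stems whose second-to-last letter is 'r' add -us; stems whose second-to-last letter is 'b' or 's' add the prefix ve-.
So musmubint → musmubunt.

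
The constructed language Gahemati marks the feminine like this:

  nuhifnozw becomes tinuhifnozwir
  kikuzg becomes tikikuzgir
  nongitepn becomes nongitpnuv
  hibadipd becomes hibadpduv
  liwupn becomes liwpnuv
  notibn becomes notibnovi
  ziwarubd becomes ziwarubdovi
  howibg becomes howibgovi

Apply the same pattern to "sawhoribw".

nongitepn and notibn both end in -n yet inflect differently (nongitpnuv, notibnovi), so the final letter is not what conditions the rule; the second-to-last letter is.
"sawhoribw" has second-to-last letter 'b'. The stems whose second-to-last letter is 'b' (notibn → notibnovi, ziwarubd → ziwarubdovi, howibg → howibgovi) add -ovi.
The other patterns: stems whose second-to-last letter is 'z' add ti- … -ir around the stem; stems whose second-to-last letter is 'p' delete the last vowel and add -uv.
So sawhoribw → sawhoribwovi.

sawhoribwovi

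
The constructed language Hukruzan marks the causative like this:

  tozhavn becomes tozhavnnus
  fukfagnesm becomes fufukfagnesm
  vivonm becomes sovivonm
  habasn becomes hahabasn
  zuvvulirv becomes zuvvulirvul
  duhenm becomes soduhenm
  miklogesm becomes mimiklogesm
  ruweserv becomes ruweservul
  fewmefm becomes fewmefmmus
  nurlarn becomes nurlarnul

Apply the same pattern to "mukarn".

nurlarn and habasn both end in -n yet inflect differently (nurlarnul, hahabasn), so the final letter is not what conditions the rule; the second-to-last letter is.
"mukarn" has second-to-last letter 'r'. The stems whose second-to-last letter is 'r' (zuvvulirv → zuvvulirvul, ruweserv → ruweservul, nurlarn → nurlarnul) add -ul.
So mukarn → mukarnul.

mukarnul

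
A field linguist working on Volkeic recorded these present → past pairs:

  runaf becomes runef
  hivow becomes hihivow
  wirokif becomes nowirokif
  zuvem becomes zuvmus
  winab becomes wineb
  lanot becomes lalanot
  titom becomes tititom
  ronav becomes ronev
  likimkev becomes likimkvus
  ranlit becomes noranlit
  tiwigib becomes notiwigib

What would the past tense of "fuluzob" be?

fufuluzob

runaf and wirokif both end in -f yet inflect differently (runef, nowirokif), so the final letter is not what conditions the rule; the last vowel is.
"fuluzob" has last vowel 'o'. The stems whose last vowel is 'o' (titom → tititom, hivow → hihivow, lanot → lalanot) repeat the first consonant+vowel as a prefix.
So fuluzob → fufuluzob.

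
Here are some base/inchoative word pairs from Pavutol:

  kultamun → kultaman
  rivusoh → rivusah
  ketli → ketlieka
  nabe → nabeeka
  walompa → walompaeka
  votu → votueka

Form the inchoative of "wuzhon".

wuzhan

"wuzhon" ends in a consonant. The stems ending in a consonant (kultamun → kultaman, rivusoh → rivusah) change the last vowel to 'a'.
The other pattern: stems ending in a vowel add -eka.
So wuzhon → wuzhan.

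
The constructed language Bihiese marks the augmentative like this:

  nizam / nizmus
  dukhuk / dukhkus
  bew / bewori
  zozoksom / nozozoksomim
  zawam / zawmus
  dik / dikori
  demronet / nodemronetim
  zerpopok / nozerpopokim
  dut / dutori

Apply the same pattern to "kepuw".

kepwus

"kepuw" has 2 vowels. The stems with 2 vowels (nizam → nizmus, zawam → zawmus, dukhuk → dukhkus) delete the last vowel and add -us.
So kepuw → kepwus.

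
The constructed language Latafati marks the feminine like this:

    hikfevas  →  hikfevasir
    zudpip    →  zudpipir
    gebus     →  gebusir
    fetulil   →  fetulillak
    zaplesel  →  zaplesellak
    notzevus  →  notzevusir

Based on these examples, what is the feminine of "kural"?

fetulil and zudpip both have last vowel 'i' yet inflect differently (fetulillak, zudpipir), so the last vowel is not what conditions the rule; the final letter is.
"kural" ends in -l. The stems ending in -l (zaplesel → zaplesellak, fetulil → fetulillak) double the final consonant and add -ak.
The other pattern: stems ending in -p or -s add -ir.
So kural → kurallak.

kurallak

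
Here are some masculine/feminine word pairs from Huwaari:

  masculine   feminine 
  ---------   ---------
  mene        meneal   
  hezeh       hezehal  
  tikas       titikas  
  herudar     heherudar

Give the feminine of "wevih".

hezeh and herudar both begin with h- yet inflect differently (hezehal, heherudar), so the first letter is not what conditions the rule; the final letter is.
"wevih" ends in -h. The one such stem in the data (hezeh → hezehal) adds -al, so the same rule applies.
So wevih → wevihal.

wevihal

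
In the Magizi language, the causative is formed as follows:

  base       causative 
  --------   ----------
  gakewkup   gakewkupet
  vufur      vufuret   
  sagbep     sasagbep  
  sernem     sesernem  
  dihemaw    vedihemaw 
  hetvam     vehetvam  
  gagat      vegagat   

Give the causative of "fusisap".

gakewkup and sagbep both end in -p yet inflect differently (gakewkupet, sasagbep), so the final letter is not what conditions the rule; the last vowel is.
"fusisap" has last vowel 'a'. The stems whose last vowel is 'a' (dihemaw → vedihemaw, hetvam → vehetvam, gagat → vegagat) add the prefix ve-.
The other patterns: stems whose last vowel is 'u' add -et; stems whose last vowel is 'e' repeat the first consonant+vowel as a prefix.
So fusisap → vefusisap.

vefusisap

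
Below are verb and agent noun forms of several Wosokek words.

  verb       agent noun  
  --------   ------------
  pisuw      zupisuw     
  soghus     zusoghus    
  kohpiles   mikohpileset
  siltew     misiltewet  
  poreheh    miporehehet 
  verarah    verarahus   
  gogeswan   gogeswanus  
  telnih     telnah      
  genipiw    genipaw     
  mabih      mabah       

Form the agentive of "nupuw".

soghus and kohpiles both end in -s yet inflect differently (zusoghus, mikohpileset), so the final letter is not what conditions the rule; the last vowel is.
"nupuw" has last vowel 'u'. The stems whose last vowel is 'u' (pisuw → zupisuw, soghus → zusoghus) add the prefix zu-.
The other patterns: stems whose last vowel is 'e' add mi- … -et around the stem; stems whose last vowel is 'a' add -us; stems whose last vowel is 'i' change the last vowel to 'a'.
So nupuw → zunupuw.

zunupuw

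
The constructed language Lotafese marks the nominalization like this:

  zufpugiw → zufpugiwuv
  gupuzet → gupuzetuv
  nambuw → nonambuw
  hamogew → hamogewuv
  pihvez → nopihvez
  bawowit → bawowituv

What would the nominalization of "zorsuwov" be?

zorsuwovuv

hamogew and nambuw both end in -w yet inflect differently (hamogewuv, nonambuw), so the final letter is not what conditions the rule; the number of vowels is.
"zorsuwov" has 3 vowels. The stems with 3 vowels (bawowit → bawowituv, gupuzet → gupuzetuv, hamogew → hamogewuv) add -uv.
So zorsuwov → zorsuwovuv.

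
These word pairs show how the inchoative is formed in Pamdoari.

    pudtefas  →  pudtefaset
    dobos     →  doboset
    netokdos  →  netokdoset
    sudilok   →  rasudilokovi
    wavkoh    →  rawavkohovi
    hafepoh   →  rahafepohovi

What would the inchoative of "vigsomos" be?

dobos and sudilok both have last vowel 'o' yet inflect differently (doboset, rasudilokovi), so the last vowel is not what conditions the rule; the final letter is.
"vigsomos" ends in -s. The stems ending in -s (pudtefas → pudtefaset, dobos → doboset, netokdos → netokdoset) add -et.
So vigsomos → vigsomoset.

vigsomoset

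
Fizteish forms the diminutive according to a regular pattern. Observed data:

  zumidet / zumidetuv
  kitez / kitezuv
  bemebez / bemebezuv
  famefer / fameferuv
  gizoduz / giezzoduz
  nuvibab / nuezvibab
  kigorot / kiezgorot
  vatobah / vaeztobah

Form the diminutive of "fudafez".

fudafezuv

kitez and gizoduz both end in -z yet inflect differently (kitezuv, giezzoduz), so the final letter is not what conditions the rule; the last vowel is.
"fudafez" has last vowel 'e'. The stems whose last vowel is 'e' (zumidet → zumidetuv, kitez → kitezuv, bemebez → bemebezuv) add -uv.
The other pattern: stems whose last vowel is 'a', 'o' or 'u' insert -ez- after the first vowel.
So fudafez → fudafezuv.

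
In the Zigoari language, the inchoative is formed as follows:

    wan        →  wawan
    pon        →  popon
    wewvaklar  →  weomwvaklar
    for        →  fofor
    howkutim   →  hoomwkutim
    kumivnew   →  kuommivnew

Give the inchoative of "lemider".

leommider

wewvaklar and for both end in -r yet inflect differently (weomwvaklar, fofor), so the final letter is not what conditions the rule; the number of vowels is.
"lemider" has 3 vowels. The stems with 3 vowels (howkutim → hoomwkutim, kumivnew → kuommivnew, wewvaklar → weomwvaklar) insert -om- after the first vowel.
The other pattern: stems with 1 vowel repeat the first consonant+vowel as a prefix.
So lemider → leommider.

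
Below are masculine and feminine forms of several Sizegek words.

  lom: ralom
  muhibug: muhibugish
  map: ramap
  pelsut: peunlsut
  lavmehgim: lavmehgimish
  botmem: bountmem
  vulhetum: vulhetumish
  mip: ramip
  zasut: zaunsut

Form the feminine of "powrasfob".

powrasfobish

lom and botmem both end in -m yet inflect differently (ralom, bountmem), so the final letter is not what conditions the rule; the number of vowels is.
"powrasfob" has 3 vowels. The stems with 3 vowels (muhibug → muhibugish, lavmehgim → lavmehgimish, vulhetum → vulhetumish) add -ish.
The other patterns: stems with 1 vowel add the prefix ra-; stems with 2 vowels insert -un- after the first vowel.
So powrasfob → powrasfobish.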